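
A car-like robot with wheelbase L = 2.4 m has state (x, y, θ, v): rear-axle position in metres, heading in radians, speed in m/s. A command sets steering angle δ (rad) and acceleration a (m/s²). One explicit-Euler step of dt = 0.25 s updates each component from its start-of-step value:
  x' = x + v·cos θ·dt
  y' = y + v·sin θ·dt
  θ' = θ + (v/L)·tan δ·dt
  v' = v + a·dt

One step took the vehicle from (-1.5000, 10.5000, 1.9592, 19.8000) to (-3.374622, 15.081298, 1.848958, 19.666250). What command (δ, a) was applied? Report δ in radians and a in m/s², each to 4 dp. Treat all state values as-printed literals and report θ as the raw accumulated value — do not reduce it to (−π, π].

δ = -0.0534, a = -0.5350

a = (v'−v)/dt = (-0.133750)/0.25 = -0.5350
Δθ = θ'−θ = -0.110242;  (v·dt/L) = 19.8000·0.25/2.4 = 2.062500
tan δ = Δθ·L/(v·dt) = -0.053451  →  δ = -0.0534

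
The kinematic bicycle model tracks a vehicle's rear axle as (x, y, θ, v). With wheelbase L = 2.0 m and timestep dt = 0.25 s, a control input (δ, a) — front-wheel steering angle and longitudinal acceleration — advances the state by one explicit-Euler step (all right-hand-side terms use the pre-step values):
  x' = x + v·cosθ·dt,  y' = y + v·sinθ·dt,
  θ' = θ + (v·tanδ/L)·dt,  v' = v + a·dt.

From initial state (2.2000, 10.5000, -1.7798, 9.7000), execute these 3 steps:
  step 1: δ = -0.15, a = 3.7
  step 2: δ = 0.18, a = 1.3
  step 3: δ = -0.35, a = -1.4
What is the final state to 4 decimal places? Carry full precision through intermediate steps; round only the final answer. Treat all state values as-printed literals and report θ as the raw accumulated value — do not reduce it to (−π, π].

(0.2708, 2.9667, -2.2210, 10.6000)

after step 1 (δ=-0.15, a=3.7): (1.696848, 8.127773, -1.963051, 10.625000)
after step 2 (δ=0.18, a=1.3): (0.681435, 5.673267, -1.721373, 10.950000)
after step 3 (δ=-0.35, a=-1.4): (0.270787, 2.966742, -2.221006, 10.600000)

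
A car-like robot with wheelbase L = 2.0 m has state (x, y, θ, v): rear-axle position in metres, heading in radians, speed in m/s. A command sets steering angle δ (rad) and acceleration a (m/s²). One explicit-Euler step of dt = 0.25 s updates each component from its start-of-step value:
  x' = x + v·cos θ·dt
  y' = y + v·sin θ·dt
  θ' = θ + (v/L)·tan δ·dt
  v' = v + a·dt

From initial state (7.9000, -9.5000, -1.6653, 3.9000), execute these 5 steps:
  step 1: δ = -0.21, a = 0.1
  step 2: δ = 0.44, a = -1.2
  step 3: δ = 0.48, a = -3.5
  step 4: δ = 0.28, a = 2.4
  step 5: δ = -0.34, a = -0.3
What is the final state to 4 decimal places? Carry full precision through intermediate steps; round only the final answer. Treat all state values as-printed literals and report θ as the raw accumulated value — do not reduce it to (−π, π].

after step 1 (δ=-0.21, a=0.1): (7.807996, -10.470649, -1.769207, 3.925000)
after step 2 (δ=0.44, a=-1.2): (7.614580, -11.432648, -1.538230, 3.625000)
after step 3 (δ=0.48, a=-3.5): (7.644088, -12.338418, -1.302328, 2.750000)
after step 4 (δ=0.28, a=2.4): (7.826451, -13.001291, -1.203482, 3.350000)
after step 5 (δ=-0.34, a=-0.3): (8.127206, -13.782925, -1.351609, 3.275000)

(8.1272, -13.7829, -1.3516, 3.2750)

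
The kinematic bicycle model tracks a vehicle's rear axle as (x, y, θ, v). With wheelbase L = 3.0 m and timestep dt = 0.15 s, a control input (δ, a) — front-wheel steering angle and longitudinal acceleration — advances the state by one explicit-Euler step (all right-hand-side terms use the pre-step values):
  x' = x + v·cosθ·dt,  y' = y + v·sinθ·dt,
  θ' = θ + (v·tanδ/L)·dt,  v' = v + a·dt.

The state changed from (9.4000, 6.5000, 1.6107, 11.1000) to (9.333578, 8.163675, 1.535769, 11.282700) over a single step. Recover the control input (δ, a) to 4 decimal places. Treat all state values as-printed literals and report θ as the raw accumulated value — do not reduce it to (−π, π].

a = (v'−v)/dt = (0.182700)/0.15 = 1.2180
Δθ = θ'−θ = -0.074931;  (v·dt/L) = 11.1000·0.15/3.0 = 0.555000
tan δ = Δθ·L/(v·dt) = -0.135011  →  δ = -0.1342

δ = -0.1342, a = 1.2180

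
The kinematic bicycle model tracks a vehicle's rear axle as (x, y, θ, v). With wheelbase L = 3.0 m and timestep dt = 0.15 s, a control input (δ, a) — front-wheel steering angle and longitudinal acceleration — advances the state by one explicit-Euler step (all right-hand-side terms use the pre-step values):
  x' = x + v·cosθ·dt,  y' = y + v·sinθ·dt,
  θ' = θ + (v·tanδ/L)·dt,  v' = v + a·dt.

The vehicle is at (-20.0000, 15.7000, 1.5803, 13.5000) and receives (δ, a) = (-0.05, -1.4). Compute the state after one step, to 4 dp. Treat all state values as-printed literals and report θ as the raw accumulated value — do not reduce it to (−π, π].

(-20.0192, 17.7249, 1.5465, 13.2900)

x' = -20.0000 + 13.5000·cos(1.5803)·0.15 = -20.0192
y' = 15.7000 + 13.5000·sin(1.5803)·0.15 = 17.7249
θ' = 1.5803 + (13.5000/3.0)·tan(-0.05)·0.15 = 1.5465
v' = 13.5000 − 1.4000·0.15 = 13.2900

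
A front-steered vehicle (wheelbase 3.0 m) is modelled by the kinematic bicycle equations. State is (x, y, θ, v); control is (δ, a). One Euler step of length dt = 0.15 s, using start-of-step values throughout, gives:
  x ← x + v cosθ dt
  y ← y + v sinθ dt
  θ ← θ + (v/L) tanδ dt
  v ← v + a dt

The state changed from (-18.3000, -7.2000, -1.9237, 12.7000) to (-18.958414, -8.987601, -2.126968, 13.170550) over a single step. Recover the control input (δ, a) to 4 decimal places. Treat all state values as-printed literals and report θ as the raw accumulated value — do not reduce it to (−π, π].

a = (v'−v)/dt = (0.470550)/0.15 = 3.1370
Δθ = θ'−θ = -0.203268;  (v·dt/L) = 12.7000·0.15/3.0 = 0.635000
tan δ = Δθ·L/(v·dt) = -0.320107  →  δ = -0.3098

δ = -0.3098, a = 3.1370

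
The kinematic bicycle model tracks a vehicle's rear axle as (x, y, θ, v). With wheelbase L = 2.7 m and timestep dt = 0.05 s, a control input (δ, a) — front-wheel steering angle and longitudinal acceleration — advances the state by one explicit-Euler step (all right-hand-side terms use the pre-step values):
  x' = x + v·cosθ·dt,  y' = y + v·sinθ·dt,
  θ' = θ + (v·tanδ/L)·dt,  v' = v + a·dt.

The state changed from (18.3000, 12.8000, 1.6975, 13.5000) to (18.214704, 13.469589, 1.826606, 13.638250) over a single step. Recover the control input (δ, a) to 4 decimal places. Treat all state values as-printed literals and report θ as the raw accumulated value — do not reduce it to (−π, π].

δ = 0.4767, a = 2.7650

a = (v'−v)/dt = (0.138250)/0.05 = 2.7650
Δθ = θ'−θ = 0.129106;  (v·dt/L) = 13.5000·0.05/2.7 = 0.250000
tan δ = Δθ·L/(v·dt) = 0.516424  →  δ = 0.4767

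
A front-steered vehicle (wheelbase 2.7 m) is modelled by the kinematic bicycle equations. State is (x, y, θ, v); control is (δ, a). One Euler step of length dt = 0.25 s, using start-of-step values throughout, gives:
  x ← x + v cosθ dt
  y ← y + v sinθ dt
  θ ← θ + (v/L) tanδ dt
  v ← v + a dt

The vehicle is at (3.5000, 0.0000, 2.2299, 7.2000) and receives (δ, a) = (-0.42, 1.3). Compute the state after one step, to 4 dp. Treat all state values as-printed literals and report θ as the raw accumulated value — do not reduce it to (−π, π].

(2.3977, 1.4230, 1.9322, 7.5250)

x' = 3.5000 + 7.2000·cos(2.2299)·0.25 = 2.3977
y' = 0.0000 + 7.2000·sin(2.2299)·0.25 = 1.4230
θ' = 2.2299 + (7.2000/2.7)·tan(-0.42)·0.25 = 1.9322
v' = 7.2000 + 1.3000·0.25 = 7.5250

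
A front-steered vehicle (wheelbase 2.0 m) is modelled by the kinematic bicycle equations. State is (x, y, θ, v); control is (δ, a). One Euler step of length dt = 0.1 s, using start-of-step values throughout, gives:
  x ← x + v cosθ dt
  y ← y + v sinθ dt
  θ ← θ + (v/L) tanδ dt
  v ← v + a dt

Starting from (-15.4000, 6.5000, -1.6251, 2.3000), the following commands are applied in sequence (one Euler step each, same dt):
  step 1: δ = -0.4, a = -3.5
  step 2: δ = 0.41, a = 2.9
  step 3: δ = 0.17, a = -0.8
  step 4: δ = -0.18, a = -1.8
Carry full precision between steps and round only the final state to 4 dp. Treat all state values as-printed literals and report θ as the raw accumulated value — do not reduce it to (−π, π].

(-15.4550, 5.6370, -1.6318, 1.9800)

after step 1 (δ=-0.4, a=-3.5): (-15.412484, 6.270339, -1.673721, 1.950000)
after step 2 (δ=0.41, a=2.9): (-15.432519, 6.076371, -1.631345, 2.240000)
after step 3 (δ=0.17, a=-0.8): (-15.446073, 5.852781, -1.612119, 2.160000)
after step 4 (δ=-0.18, a=-1.8): (-15.454996, 5.636966, -1.631772, 1.980000)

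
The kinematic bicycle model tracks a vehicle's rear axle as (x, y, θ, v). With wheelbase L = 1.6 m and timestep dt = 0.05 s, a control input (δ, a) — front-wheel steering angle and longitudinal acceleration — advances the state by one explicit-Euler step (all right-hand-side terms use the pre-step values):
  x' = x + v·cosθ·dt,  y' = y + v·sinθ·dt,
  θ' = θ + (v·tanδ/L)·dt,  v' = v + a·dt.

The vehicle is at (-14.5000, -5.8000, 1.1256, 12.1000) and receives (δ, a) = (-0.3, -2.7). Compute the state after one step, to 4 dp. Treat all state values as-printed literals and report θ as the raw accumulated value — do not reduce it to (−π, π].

x' = -14.5000 + 12.1000·cos(1.1256)·0.05 = -14.2395
y' = -5.8000 + 12.1000·sin(1.1256)·0.05 = -5.2540
θ' = 1.1256 + (12.1000/1.6)·tan(-0.3)·0.05 = 1.0086
v' = 12.1000 − 2.7000·0.05 = 11.9650

(-14.2395, -5.2540, 1.0086, 11.9650)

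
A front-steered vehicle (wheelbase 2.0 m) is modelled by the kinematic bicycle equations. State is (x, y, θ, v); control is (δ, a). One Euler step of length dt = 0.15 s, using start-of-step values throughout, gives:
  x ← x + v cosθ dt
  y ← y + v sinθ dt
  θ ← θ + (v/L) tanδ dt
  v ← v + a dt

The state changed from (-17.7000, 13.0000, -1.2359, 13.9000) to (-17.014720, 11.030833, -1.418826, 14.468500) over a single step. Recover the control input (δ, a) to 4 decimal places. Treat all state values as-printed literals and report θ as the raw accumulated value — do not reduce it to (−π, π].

δ = -0.1737, a = 3.7900

a = (v'−v)/dt = (0.568500)/0.15 = 3.7900
Δθ = θ'−θ = -0.182926;  (v·dt/L) = 13.9000·0.15/2.0 = 1.042500
tan δ = Δθ·L/(v·dt) = -0.175469  →  δ = -0.1737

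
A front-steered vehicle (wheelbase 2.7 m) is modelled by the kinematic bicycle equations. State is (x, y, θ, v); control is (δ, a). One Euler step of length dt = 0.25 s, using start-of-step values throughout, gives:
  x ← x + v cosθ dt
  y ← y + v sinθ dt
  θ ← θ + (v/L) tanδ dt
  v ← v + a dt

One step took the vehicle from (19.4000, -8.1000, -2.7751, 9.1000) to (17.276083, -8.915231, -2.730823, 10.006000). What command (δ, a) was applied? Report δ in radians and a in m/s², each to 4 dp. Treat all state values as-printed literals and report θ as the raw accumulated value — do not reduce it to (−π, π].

a = (v'−v)/dt = (0.906000)/0.25 = 3.6240
Δθ = θ'−θ = 0.044277;  (v·dt/L) = 9.1000·0.25/2.7 = 0.842593
tan δ = Δθ·L/(v·dt) = 0.052549  →  δ = 0.0525

δ = 0.0525, a = 3.6240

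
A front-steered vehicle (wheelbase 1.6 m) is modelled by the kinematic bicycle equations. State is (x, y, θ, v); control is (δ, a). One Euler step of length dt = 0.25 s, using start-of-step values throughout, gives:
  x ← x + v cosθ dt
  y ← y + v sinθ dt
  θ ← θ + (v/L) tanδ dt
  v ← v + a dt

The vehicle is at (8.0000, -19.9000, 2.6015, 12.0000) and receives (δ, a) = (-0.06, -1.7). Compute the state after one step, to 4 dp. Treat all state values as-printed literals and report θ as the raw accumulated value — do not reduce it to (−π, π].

(5.4270, -18.3574, 2.4889, 11.5750)

x' = 8.0000 + 12.0000·cos(2.6015)·0.25 = 5.4270
y' = -19.9000 + 12.0000·sin(2.6015)·0.25 = -18.3574
θ' = 2.6015 + (12.0000/1.6)·tan(-0.06)·0.25 = 2.4889
v' = 12.0000 − 1.7000·0.25 = 11.5750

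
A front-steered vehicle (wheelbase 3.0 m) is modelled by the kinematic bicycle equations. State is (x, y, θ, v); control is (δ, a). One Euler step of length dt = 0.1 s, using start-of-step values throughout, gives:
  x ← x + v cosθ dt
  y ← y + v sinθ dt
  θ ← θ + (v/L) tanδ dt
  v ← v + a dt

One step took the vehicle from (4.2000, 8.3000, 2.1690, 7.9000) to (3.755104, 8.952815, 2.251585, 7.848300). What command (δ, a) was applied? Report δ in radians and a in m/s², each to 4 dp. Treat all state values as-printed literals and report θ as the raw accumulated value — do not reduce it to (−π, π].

δ = 0.3039, a = -0.5170

a = (v'−v)/dt = (-0.051700)/0.1 = -0.5170
Δθ = θ'−θ = 0.082585;  (v·dt/L) = 7.9000·0.1/3.0 = 0.263333
tan δ = Δθ·L/(v·dt) = 0.313614  →  δ = 0.3039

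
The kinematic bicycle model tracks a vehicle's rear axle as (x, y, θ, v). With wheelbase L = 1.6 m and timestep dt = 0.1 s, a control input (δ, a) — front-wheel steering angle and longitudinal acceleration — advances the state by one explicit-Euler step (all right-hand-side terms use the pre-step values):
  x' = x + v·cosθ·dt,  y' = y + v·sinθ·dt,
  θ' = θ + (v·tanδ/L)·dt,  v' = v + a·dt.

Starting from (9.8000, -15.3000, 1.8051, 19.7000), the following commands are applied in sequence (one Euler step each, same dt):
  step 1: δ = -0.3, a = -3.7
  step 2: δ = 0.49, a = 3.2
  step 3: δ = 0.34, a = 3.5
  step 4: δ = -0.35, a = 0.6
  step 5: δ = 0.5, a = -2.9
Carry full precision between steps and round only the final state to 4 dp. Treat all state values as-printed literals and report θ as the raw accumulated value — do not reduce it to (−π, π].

(6.1615, -6.7700, 2.7317, 19.7700)

after step 1 (δ=-0.3, a=-3.7): (9.342633, -13.383828, 1.424230, 19.330000)
after step 2 (δ=0.49, a=3.2): (9.624933, -11.471553, 2.068629, 19.650000)
after step 3 (δ=0.34, a=3.5): (8.686601, -9.745066, 2.503062, 20.000000)
after step 4 (δ=-0.35, a=0.6): (7.080656, -8.553034, 2.046777, 20.060000)
after step 5 (δ=0.5, a=-2.9): (6.161487, -6.770013, 2.731704, 19.770000)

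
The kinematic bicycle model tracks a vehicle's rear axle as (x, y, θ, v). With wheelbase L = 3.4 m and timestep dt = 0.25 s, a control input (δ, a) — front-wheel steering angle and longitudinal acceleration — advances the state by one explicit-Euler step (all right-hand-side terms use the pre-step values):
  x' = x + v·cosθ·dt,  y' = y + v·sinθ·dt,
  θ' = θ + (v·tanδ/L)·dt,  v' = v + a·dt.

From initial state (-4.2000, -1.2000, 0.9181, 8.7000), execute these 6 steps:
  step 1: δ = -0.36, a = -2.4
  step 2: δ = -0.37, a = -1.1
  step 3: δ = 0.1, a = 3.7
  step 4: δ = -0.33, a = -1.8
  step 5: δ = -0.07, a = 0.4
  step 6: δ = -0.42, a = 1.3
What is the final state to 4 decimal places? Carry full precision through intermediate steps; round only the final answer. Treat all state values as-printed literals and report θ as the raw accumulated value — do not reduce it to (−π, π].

(6.4105, 4.7796, -0.0350, 8.7250)

after step 1 (δ=-0.36, a=-2.4): (-2.879056, 0.527927, 0.677313, 8.100000)
after step 2 (δ=-0.37, a=-1.1): (-1.301055, 1.796997, 0.446306, 7.825000)
after step 3 (δ=0.1, a=3.7): (0.463576, 2.641386, 0.504035, 8.750000)
after step 4 (δ=-0.33, a=-1.8): (2.379040, 3.697868, 0.283661, 8.300000)
after step 5 (δ=-0.07, a=0.4): (4.371117, 4.278602, 0.240871, 8.400000)
after step 6 (δ=-0.42, a=1.3): (6.410491, 4.779553, -0.034954, 8.725000)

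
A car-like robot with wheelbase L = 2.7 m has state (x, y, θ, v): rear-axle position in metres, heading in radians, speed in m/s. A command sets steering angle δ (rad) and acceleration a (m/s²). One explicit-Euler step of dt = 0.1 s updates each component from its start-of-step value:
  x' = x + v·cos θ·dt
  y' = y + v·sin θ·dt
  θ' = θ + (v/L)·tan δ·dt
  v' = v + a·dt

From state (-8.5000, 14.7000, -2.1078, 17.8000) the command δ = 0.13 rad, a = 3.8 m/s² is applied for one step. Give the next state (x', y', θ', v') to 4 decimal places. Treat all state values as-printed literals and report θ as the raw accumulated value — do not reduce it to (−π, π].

x' = -8.5000 + 17.8000·cos(-2.1078)·0.1 = -9.4106
y' = 14.7000 + 17.8000·sin(-2.1078)·0.1 = 13.1705
θ' = -2.1078 + (17.8000/2.7)·tan(0.13)·0.1 = -2.0216
v' = 17.8000 + 3.8000·0.1 = 18.1800

(-9.4106, 13.1705, -2.0216, 18.1800)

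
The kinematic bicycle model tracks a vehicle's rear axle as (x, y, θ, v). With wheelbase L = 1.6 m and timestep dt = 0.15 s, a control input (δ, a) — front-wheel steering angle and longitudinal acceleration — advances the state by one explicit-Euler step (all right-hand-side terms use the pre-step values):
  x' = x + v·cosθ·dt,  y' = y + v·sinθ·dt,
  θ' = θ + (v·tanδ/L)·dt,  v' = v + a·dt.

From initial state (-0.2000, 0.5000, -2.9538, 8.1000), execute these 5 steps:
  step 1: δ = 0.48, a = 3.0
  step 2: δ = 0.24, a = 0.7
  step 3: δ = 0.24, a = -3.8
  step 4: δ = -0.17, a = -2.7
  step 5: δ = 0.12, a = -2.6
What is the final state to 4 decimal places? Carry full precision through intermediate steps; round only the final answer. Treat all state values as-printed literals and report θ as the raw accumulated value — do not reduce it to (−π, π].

(-4.8277, -3.2149, -2.2070, 7.2900)

after step 1 (δ=0.48, a=3.0): (-1.393639, 0.273171, -2.558461, 8.550000)
after step 2 (δ=0.24, a=0.7): (-2.464196, -0.433026, -2.362305, 8.655000)
after step 3 (δ=0.24, a=-3.8): (-3.387790, -1.345400, -2.163741, 8.085000)
after step 4 (δ=-0.17, a=-2.7): (-4.065481, -2.351133, -2.293851, 7.680000)
after step 5 (δ=0.12, a=-2.6): (-4.827734, -3.214888, -2.207034, 7.290000)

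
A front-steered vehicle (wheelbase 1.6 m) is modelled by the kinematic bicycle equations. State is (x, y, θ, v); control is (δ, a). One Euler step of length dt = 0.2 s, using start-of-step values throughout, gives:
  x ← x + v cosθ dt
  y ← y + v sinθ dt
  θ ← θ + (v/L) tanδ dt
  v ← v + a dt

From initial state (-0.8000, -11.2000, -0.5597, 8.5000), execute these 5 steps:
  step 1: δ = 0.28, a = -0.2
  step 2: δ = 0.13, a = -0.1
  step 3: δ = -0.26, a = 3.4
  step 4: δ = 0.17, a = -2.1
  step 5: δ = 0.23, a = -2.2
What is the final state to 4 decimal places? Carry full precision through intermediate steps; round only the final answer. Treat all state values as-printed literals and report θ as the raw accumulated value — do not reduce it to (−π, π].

(7.3424, -13.7750, 0.0537, 8.2600)

after step 1 (δ=0.28, a=-0.2): (0.640605, -12.102584, -0.254174, 8.460000)
after step 2 (δ=0.13, a=-0.1): (2.278243, -12.528030, -0.115919, 8.440000)
after step 3 (δ=-0.26, a=3.4): (3.954915, -12.723263, -0.396572, 9.120000)
after step 4 (δ=0.17, a=-2.1): (5.637355, -13.427798, -0.200883, 8.700000)
after step 5 (δ=0.23, a=-2.2): (7.342365, -13.774988, 0.053748, 8.260000)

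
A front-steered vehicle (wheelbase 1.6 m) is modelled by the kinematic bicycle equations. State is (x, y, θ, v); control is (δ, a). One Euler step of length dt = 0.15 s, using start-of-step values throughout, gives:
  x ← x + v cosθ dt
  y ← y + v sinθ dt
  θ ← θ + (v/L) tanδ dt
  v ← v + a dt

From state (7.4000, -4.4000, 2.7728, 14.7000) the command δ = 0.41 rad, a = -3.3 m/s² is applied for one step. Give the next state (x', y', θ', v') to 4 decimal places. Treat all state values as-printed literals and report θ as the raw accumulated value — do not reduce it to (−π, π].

x' = 7.4000 + 14.7000·cos(2.7728)·0.15 = 5.3433
y' = -4.4000 + 14.7000·sin(2.7728)·0.15 = -3.6051
θ' = 2.7728 + (14.7000/1.6)·tan(0.41)·0.15 = 3.3718
v' = 14.7000 − 3.3000·0.15 = 14.2050

(5.3433, -3.6051, 3.3718, 14.2050)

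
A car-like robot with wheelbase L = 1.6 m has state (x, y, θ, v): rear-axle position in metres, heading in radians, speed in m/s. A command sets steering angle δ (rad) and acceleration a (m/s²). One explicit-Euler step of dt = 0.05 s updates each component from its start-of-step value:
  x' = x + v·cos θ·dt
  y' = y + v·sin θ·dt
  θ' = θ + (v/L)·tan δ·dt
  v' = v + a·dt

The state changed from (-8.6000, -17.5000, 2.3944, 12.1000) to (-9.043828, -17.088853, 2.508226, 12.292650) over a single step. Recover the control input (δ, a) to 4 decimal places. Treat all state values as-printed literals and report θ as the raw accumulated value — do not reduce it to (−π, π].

δ = 0.2924, a = 3.8530

a = (v'−v)/dt = (0.192650)/0.05 = 3.8530
Δθ = θ'−θ = 0.113826;  (v·dt/L) = 12.1000·0.05/1.6 = 0.378125
tan δ = Δθ·L/(v·dt) = 0.301027  →  δ = 0.2924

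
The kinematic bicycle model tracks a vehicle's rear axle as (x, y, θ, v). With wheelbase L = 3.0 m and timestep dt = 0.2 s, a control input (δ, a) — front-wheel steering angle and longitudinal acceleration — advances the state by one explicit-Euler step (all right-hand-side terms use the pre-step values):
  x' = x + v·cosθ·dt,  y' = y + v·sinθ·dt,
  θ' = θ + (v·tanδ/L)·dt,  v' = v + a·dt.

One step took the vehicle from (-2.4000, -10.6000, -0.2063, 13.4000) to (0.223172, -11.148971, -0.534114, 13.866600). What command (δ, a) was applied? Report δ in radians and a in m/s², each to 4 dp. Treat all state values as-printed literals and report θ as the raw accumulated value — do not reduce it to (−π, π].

a = (v'−v)/dt = (0.466600)/0.2 = 2.3330
Δθ = θ'−θ = -0.327814;  (v·dt/L) = 13.4000·0.2/3.0 = 0.893333
tan δ = Δθ·L/(v·dt) = -0.366956  →  δ = -0.3517

δ = -0.3517, a = 2.3330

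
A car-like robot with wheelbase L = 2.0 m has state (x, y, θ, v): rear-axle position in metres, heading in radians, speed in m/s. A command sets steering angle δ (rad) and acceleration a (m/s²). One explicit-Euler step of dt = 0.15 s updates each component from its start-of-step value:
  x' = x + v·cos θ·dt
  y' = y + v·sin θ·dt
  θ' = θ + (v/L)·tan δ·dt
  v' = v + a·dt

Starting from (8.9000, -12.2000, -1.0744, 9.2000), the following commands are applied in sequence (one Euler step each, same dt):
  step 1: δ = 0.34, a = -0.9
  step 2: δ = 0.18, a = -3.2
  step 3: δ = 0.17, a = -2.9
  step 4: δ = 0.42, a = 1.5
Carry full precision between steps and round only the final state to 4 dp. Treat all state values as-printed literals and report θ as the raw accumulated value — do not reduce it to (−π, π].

(12.4657, -15.9395, -0.3231, 8.3750)

after step 1 (δ=0.34, a=-0.9): (9.557239, -13.413440, -0.830322, 9.065000)
after step 2 (δ=0.18, a=-3.2): (10.474578, -14.417137, -0.706605, 8.585000)
after step 3 (δ=0.17, a=-2.9): (11.454003, -15.253216, -0.596079, 8.150000)
after step 4 (δ=0.42, a=1.5): (12.465674, -15.939531, -0.323112, 8.375000)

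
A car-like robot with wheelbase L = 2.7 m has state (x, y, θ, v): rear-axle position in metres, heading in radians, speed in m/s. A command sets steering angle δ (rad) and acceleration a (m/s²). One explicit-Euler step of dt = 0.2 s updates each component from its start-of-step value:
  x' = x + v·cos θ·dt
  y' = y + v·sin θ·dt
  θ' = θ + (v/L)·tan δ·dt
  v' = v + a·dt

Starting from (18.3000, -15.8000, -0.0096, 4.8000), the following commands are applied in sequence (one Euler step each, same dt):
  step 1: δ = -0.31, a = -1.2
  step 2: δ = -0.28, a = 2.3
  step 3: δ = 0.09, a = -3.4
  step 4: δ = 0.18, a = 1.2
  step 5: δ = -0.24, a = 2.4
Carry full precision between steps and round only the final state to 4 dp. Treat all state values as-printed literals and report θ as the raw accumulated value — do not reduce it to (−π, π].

after step 1 (δ=-0.31, a=-1.2): (19.259956, -15.809216, -0.123494, 4.560000)
after step 2 (δ=-0.28, a=2.3): (20.165010, -15.921557, -0.220624, 5.020000)
after step 3 (δ=0.09, a=-3.4): (21.144674, -16.141270, -0.187066, 4.340000)
after step 4 (δ=0.18, a=1.2): (21.997531, -16.302698, -0.128567, 4.580000)
after step 5 (δ=-0.24, a=2.4): (22.905971, -16.420141, -0.211589, 5.060000)

(22.9060, -16.4201, -0.2116, 5.0600)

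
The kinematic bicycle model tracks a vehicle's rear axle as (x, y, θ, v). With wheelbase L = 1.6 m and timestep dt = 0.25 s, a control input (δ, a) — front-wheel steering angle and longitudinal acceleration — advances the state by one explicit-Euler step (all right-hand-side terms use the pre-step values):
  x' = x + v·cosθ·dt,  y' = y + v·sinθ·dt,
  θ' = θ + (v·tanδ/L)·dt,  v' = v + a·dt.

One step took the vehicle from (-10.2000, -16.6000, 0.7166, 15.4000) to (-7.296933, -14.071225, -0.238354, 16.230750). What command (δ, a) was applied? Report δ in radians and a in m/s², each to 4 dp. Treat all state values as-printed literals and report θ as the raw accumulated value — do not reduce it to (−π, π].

a = (v'−v)/dt = (0.830750)/0.25 = 3.3230
Δθ = θ'−θ = -0.954954;  (v·dt/L) = 15.4000·0.25/1.6 = 2.406250
tan δ = Δθ·L/(v·dt) = -0.396864  →  δ = -0.3778

δ = -0.3778, a = 3.3230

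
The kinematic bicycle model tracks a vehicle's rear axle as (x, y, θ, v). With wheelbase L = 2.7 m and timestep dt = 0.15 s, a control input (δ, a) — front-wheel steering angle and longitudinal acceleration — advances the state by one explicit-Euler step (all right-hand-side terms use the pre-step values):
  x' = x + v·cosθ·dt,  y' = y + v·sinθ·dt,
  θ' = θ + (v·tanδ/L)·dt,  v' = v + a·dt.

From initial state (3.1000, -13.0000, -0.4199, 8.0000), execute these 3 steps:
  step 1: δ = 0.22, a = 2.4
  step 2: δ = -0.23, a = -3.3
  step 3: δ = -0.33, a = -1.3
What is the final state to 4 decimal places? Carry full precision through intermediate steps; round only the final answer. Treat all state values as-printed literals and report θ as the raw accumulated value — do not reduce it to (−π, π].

(6.4586, -14.3753, -0.5789, 7.6700)

after step 1 (δ=0.22, a=2.4): (4.195756, -13.489203, -0.320514, 8.360000)
after step 2 (δ=-0.23, a=-3.3): (5.385894, -13.884281, -0.429260, 7.865000)
after step 3 (δ=-0.33, a=-1.3): (6.458610, -14.375291, -0.578925, 7.670000)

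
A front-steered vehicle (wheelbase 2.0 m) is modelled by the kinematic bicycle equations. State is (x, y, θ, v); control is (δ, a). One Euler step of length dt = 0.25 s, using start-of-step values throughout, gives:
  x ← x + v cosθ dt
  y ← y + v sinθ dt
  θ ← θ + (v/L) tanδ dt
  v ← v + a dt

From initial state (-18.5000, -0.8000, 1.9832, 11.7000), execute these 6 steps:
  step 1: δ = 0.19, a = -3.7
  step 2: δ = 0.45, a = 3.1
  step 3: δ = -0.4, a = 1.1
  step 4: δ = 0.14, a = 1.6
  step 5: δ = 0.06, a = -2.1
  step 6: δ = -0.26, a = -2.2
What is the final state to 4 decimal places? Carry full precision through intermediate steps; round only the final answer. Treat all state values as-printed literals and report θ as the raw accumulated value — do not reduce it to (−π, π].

after step 1 (δ=0.19, a=-3.7): (-19.672377, 1.879768, 2.264468, 10.775000)
after step 2 (δ=0.45, a=3.1): (-21.394665, 3.951003, 2.915083, 11.550000)
after step 3 (δ=-0.4, a=1.1): (-24.208407, 4.599472, 2.304675, 11.825000)
after step 4 (δ=0.14, a=1.6): (-26.188370, 6.794731, 2.512975, 12.225000)
after step 5 (δ=0.06, a=-2.1): (-28.660390, 8.591889, 2.604773, 11.700000)
after step 6 (δ=-0.26, a=-2.2): (-31.173958, 10.087751, 2.215716, 11.150000)

(-31.1740, 10.0878, 2.2157, 11.1500)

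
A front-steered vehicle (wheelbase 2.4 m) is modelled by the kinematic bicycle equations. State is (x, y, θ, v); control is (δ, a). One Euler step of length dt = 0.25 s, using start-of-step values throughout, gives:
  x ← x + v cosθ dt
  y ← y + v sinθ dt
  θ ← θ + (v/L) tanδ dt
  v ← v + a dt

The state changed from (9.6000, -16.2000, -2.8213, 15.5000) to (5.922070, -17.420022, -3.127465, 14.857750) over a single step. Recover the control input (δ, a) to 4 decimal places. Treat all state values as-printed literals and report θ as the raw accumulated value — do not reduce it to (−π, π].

a = (v'−v)/dt = (-0.642250)/0.25 = -2.5690
Δθ = θ'−θ = -0.306165;  (v·dt/L) = 15.5000·0.25/2.4 = 1.614583
tan δ = Δθ·L/(v·dt) = -0.189625  →  δ = -0.1874

δ = -0.1874, a = -2.5690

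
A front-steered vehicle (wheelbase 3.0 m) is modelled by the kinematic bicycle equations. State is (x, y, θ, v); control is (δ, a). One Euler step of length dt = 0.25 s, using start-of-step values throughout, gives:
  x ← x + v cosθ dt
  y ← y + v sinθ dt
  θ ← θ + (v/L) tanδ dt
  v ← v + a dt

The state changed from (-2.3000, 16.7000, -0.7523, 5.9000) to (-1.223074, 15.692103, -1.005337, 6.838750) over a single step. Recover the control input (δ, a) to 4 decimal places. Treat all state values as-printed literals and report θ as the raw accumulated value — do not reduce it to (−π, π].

δ = -0.4753, a = 3.7550

a = (v'−v)/dt = (0.938750)/0.25 = 3.7550
Δθ = θ'−θ = -0.253037;  (v·dt/L) = 5.9000·0.25/3.0 = 0.491667
tan δ = Δθ·L/(v·dt) = -0.514652  →  δ = -0.4753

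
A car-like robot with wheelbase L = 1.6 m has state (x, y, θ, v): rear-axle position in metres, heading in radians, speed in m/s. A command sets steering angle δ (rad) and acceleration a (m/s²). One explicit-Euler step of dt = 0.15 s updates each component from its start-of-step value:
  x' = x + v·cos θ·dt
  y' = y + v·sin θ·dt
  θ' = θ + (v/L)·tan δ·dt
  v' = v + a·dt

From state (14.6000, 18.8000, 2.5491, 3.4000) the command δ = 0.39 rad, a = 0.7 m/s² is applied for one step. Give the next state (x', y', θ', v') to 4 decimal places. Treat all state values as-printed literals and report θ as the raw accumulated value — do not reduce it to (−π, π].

(14.1769, 19.0848, 2.6801, 3.5050)

x' = 14.6000 + 3.4000·cos(2.5491)·0.15 = 14.1769
y' = 18.8000 + 3.4000·sin(2.5491)·0.15 = 19.0848
θ' = 2.5491 + (3.4000/1.6)·tan(0.39)·0.15 = 2.6801
v' = 3.4000 + 0.7000·0.15 = 3.5050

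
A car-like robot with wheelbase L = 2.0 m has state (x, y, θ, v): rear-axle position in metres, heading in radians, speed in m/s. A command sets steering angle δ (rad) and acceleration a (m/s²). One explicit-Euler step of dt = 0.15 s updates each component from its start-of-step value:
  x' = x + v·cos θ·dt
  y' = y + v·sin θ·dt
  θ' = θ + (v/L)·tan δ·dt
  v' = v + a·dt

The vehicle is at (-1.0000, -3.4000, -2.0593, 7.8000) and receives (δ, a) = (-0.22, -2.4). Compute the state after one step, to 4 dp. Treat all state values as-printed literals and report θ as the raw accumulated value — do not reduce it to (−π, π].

(-1.5491, -4.4332, -2.1901, 7.4400)

x' = -1.0000 + 7.8000·cos(-2.0593)·0.15 = -1.5491
y' = -3.4000 + 7.8000·sin(-2.0593)·0.15 = -4.4332
θ' = -2.0593 + (7.8000/2.0)·tan(-0.22)·0.15 = -2.1901
v' = 7.8000 − 2.4000·0.15 = 7.4400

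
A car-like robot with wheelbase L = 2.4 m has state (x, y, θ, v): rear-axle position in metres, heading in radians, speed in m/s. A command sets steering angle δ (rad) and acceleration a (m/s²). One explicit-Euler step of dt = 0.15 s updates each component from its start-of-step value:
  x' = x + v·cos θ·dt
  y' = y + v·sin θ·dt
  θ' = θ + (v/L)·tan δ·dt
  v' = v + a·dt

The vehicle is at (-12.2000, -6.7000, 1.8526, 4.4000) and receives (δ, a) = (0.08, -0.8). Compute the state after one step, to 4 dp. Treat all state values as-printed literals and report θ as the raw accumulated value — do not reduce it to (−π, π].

x' = -12.2000 + 4.4000·cos(1.8526)·0.15 = -12.3835
y' = -6.7000 + 4.4000·sin(1.8526)·0.15 = -6.0660
θ' = 1.8526 + (4.4000/2.4)·tan(0.08)·0.15 = 1.8746
v' = 4.4000 − 0.8000·0.15 = 4.2800

(-12.3835, -6.0660, 1.8746, 4.2800)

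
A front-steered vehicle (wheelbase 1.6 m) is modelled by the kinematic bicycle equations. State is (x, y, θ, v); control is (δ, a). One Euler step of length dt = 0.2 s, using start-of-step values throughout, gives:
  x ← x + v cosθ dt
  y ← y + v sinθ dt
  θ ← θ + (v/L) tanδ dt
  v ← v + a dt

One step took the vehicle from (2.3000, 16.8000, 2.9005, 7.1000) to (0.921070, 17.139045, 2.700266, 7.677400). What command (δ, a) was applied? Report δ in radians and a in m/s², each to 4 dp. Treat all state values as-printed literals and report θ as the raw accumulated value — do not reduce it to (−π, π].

δ = -0.2219, a = 2.8870

a = (v'−v)/dt = (0.577400)/0.2 = 2.8870
Δθ = θ'−θ = -0.200234;  (v·dt/L) = 7.1000·0.2/1.6 = 0.887500
tan δ = Δθ·L/(v·dt) = -0.225616  →  δ = -0.2219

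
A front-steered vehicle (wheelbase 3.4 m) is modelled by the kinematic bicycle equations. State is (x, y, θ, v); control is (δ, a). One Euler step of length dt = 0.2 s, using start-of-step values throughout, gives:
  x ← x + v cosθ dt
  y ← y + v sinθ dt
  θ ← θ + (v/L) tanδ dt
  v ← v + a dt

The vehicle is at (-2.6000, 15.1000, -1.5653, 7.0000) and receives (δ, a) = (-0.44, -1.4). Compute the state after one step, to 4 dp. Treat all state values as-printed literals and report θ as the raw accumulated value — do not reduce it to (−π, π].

x' = -2.6000 + 7.0000·cos(-1.5653)·0.2 = -2.5923
y' = 15.1000 + 7.0000·sin(-1.5653)·0.2 = 13.7000
θ' = -1.5653 + (7.0000/3.4)·tan(-0.44)·0.2 = -1.7592
v' = 7.0000 − 1.4000·0.2 = 6.7200

(-2.5923, 13.7000, -1.7592, 6.7200)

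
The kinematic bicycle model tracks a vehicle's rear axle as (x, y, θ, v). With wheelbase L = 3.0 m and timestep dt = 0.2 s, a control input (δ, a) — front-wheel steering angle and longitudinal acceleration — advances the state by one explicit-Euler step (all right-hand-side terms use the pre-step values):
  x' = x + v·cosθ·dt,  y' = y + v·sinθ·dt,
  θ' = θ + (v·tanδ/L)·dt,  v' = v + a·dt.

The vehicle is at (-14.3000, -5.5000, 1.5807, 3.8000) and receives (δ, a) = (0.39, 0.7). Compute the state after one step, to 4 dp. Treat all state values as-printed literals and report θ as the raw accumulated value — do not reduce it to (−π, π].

x' = -14.3000 + 3.8000·cos(1.5807)·0.2 = -14.3075
y' = -5.5000 + 3.8000·sin(1.5807)·0.2 = -4.7400
θ' = 1.5807 + (3.8000/3.0)·tan(0.39)·0.2 = 1.6848
v' = 3.8000 + 0.7000·0.2 = 3.9400

(-14.3075, -4.7400, 1.6848, 3.9400)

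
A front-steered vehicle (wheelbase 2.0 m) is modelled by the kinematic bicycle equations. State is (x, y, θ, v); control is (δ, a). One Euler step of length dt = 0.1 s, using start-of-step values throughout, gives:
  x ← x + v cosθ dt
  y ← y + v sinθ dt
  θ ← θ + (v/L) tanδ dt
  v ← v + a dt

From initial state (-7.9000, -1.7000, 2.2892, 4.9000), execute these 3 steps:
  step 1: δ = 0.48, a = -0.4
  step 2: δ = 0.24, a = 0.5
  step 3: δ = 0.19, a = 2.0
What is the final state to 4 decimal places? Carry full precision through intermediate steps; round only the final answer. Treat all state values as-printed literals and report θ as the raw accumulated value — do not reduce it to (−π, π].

after step 1 (δ=0.48, a=-0.4): (-8.222510, -1.331100, 2.416750, 4.860000)
after step 2 (δ=0.24, a=0.5): (-8.586331, -1.008873, 2.476216, 4.910000)
after step 3 (δ=0.19, a=2.0): (-8.972593, -0.705752, 2.523430, 5.110000)

(-8.9726, -0.7058, 2.5234, 5.1100)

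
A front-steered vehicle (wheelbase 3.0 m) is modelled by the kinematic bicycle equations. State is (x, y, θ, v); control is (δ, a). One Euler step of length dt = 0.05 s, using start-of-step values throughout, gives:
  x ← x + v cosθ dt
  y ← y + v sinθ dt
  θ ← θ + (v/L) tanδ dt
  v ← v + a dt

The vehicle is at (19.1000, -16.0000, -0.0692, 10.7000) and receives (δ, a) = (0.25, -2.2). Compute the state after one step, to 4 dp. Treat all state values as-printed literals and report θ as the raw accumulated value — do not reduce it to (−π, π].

(19.6337, -16.0370, -0.0237, 10.5900)

x' = 19.1000 + 10.7000·cos(-0.0692)·0.05 = 19.6337
y' = -16.0000 + 10.7000·sin(-0.0692)·0.05 = -16.0370
θ' = -0.0692 + (10.7000/3.0)·tan(0.25)·0.05 = -0.0237
v' = 10.7000 − 2.2000·0.05 = 10.5900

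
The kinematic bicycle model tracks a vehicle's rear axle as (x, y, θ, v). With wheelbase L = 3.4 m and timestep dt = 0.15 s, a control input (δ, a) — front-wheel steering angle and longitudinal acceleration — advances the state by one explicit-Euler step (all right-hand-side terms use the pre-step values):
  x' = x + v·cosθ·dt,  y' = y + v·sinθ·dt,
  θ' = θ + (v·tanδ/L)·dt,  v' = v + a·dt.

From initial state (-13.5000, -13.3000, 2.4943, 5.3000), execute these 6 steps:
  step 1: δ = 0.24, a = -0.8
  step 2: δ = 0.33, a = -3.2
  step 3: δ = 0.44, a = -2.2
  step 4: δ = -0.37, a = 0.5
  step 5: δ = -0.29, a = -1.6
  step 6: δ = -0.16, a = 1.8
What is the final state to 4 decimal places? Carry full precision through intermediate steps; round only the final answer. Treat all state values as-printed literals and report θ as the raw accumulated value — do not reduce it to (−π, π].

(-17.1217, -11.1377, 2.5642, 4.4750)

after step 1 (δ=0.24, a=-0.8): (-14.134187, -12.820592, 2.551521, 5.180000)
after step 2 (δ=0.33, a=-3.2): (-14.779797, -12.388253, 2.629798, 4.700000)
after step 3 (δ=0.44, a=-2.2): (-15.394463, -12.042984, 2.727415, 4.370000)
after step 4 (δ=-0.37, a=0.5): (-15.994539, -11.779187, 2.652638, 4.445000)
after step 5 (δ=-0.29, a=-1.6): (-16.583162, -11.466012, 2.594118, 4.205000)
after step 6 (δ=-0.16, a=1.8): (-17.121722, -11.137686, 2.564180, 4.475000)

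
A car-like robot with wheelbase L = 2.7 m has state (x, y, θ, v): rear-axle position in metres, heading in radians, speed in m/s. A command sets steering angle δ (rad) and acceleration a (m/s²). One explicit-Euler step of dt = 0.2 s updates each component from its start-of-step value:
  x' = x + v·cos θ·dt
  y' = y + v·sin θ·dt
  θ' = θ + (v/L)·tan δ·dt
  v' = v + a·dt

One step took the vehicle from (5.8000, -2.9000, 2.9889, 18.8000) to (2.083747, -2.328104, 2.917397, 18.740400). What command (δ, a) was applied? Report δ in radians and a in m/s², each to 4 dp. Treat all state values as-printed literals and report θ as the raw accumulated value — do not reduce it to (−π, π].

δ = -0.0513, a = -0.2980

a = (v'−v)/dt = (-0.059600)/0.2 = -0.2980
Δθ = θ'−θ = -0.071503;  (v·dt/L) = 18.8000·0.2/2.7 = 1.392593
tan δ = Δθ·L/(v·dt) = -0.051345  →  δ = -0.0513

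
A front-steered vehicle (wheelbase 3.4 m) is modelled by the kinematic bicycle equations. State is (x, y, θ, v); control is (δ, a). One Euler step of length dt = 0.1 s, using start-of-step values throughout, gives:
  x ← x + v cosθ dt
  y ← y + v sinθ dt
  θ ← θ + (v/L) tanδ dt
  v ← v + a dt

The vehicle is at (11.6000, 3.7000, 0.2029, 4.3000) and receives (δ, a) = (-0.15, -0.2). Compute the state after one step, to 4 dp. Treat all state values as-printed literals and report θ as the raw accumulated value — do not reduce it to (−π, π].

x' = 11.6000 + 4.3000·cos(0.2029)·0.1 = 12.0212
y' = 3.7000 + 4.3000·sin(0.2029)·0.1 = 3.7866
θ' = 0.2029 + (4.3000/3.4)·tan(-0.15)·0.1 = 0.1838
v' = 4.3000 − 0.2000·0.1 = 4.2800

(12.0212, 3.7866, 0.1838, 4.2800)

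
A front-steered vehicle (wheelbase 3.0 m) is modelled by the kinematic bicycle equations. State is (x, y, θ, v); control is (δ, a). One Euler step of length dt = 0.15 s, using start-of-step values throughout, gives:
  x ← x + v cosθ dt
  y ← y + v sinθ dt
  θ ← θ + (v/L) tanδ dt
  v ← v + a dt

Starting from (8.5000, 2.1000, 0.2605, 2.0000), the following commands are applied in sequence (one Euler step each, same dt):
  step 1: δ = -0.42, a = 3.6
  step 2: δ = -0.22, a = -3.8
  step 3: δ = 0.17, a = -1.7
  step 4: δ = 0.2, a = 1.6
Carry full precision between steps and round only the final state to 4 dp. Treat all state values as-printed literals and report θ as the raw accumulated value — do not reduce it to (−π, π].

after step 1 (δ=-0.42, a=3.6): (8.789878, 2.177269, 0.215843, 2.540000)
after step 2 (δ=-0.22, a=-3.8): (9.162038, 2.258868, 0.187443, 1.970000)
after step 3 (δ=0.17, a=-1.7): (9.452362, 2.313934, 0.204351, 1.715000)
after step 4 (δ=0.2, a=1.6): (9.704259, 2.366138, 0.221734, 1.955000)

(9.7043, 2.3661, 0.2217, 1.9550)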